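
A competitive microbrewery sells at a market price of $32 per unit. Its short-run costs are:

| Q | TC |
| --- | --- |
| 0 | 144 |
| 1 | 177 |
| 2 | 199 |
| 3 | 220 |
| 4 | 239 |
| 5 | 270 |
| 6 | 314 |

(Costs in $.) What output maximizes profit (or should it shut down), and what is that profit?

Q = 5; profit = -$110

Profit at each row (π = 32Q − TC): Q=0: -144; Q=1: -145; Q=2: -135; Q=3: -124; Q=4: -111; Q=5: -110; Q=6: -122.
Profit is maximized at Q = 5. AVC there is 126/5 = $25.20 ≤ P, so producing beats shutting down (which would give -$144).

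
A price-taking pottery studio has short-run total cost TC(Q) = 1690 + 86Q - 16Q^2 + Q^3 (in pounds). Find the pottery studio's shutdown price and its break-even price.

Shutdown price = min AVC. AVC = 86 - 16Q + Q^2, with vertex at Q = 8 and minimum £22.
ATC = 1690/Q + 86 - 16Q + Q^2. Setting dATC/dQ = −1690/Q^2 − 16 + 2Q = 0 gives Q = 13 (since 2·13^3 − 16·13^2 = 1690).
min ATC = 1690/13 + 86 − 16·13 + 13^2 = £177. That is the break-even price.
Between these two prices the firm operates at a loss; above £177 it earns a profit.

Shutdown price = £22; break-even price = £177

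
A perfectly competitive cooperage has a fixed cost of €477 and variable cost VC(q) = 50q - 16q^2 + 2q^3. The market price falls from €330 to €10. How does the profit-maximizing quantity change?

Output falls from 10 to 0 (the firm shuts down)

MC = 50 - 32q + 6q^2; the shutdown threshold is min AVC = €18 (at q = 4).
At P = €330 ≥ min AVC, set P = MC on the rising branch: q = 10.
At P = €10 < min AVC = €18, price no longer covers variable cost at any output, so the firm shuts down: q = 0.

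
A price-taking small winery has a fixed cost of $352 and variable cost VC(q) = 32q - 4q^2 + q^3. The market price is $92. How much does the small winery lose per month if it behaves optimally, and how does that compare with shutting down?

Profit = -$64 at q = 6

AVC = 32 - 4q + q^2; min AVC = $28 at q = 2. Since P = $92 ≥ min AVC, the firm produces.
MC = 32 - 8q + 3q^2. Setting P = MC and taking the root on the rising branch gives q* = 6.
TR = 92·6 = 552. TC = 352 + 264 = 616. Profit = 552 − 616 = -$64.
Shutting down would mean losing the fixed cost of $352, so operating at a loss of $64 is better by $288.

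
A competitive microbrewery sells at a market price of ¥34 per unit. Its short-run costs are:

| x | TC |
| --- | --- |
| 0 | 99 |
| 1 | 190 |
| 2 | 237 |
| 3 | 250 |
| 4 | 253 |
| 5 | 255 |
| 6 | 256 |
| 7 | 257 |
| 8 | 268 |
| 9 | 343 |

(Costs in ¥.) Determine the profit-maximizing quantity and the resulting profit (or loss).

x = 8; profit = ¥4

Profit at each row (π = 34x − TC): x=0: -99; x=1: -156; x=2: -169; x=3: -148; x=4: -117; x=5: -85; x=6: -52; x=7: -19; x=8: 4; x=9: -37.
Profit is maximized at x = 8. AVC there is 169/8 = ¥21.12 ≤ P, so producing beats shutting down (which would give -¥99).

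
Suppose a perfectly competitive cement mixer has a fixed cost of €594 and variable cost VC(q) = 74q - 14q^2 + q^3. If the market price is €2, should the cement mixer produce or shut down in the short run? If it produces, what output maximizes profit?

Variable cost is VC = 74q - 14q^2 + q^3, so AVC = VC/q = 74 - 14q + q^2 and MC = dTC/dq = 74 - 28q + 3q^2.
AVC hits its minimum where MC = AVC, at q = 7, giving min AVC = 74 - 14·7 + 7^2 = €25.
P = €2 lies below min AVC = €25; no output level covers variable cost.
Shutting down limits the loss to fixed cost, €594.

Shut down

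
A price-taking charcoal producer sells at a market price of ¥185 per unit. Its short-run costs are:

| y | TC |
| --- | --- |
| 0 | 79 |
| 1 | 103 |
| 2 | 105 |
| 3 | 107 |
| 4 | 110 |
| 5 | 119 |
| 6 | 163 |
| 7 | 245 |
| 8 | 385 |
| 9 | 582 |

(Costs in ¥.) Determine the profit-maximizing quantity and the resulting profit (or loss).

Tabulate TR − TC: y=0: -79; y=1: 82; y=2: 265; y=3: 448; y=4: 630; y=5: 806; y=6: 947; y=7: 1050; y=8: 1095; y=9: 1083.
Profit is maximized at y = 8. AVC there is 306/8 = ¥38.25 ≤ P, so producing beats shutting down (which would give -¥79).

y = 8; profit = ¥1095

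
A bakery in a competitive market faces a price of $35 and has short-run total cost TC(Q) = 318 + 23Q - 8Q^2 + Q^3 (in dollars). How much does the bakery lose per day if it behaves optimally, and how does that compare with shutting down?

Profit = -$174 at Q = 6

AVC = 23 - 8Q + Q^2; min AVC = $7 at Q = 4. Since P = $35 ≥ min AVC, the firm produces.
MC = 23 - 16Q + 3Q^2. Setting P = MC and taking the root on the rising branch gives Q* = 6.
TR = 35·6 = 210. TC = 318 + 66 = 384. Profit = 210 − 384 = -$174.
That loss of $174 beats the $318 the firm would lose by shutting down; producing recovers $144 of fixed cost.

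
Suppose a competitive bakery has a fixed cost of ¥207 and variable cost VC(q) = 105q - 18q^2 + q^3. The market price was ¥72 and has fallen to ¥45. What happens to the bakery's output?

MC = 105 - 36q + 3q^2; the shutdown threshold is min AVC = ¥24 (at q = 9).
At P = ¥72 ≥ min AVC, set P = MC on the rising branch: q = 11.
At P = ¥45 ≥ min AVC, set P = MC: q = 10. The firm stays open but cuts output.

Output falls from 11 to 10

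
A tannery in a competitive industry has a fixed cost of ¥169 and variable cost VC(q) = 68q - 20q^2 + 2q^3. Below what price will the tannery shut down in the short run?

Short-run supply begins at min AVC. From VC = 68q - 20q^2 + 2q^3, AVC = 68 - 20q + 2q^2.
dAVC/dq = -20 + 4q = 0 gives q = 5. min AVC = 68 - 20·5 + 2·5^2 = 18.
The firm shuts down for any P below ¥18.

¥18 per unit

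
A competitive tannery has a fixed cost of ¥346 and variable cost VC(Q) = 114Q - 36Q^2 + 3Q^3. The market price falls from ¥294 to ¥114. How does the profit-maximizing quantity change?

MC = 114 - 72Q + 9Q^2; the shutdown threshold is min AVC = ¥6 (at Q = 6).
At P = ¥294 ≥ min AVC, set P = MC on the rising branch: Q = 10.
At P = ¥114 ≥ min AVC, set P = MC: Q = 8. The firm stays open but cuts output.

Output falls from 10 to 8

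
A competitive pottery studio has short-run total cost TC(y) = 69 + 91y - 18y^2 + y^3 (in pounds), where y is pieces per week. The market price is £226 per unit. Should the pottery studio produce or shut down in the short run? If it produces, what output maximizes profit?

Produce at y = 15

Variable cost is VC = 91y - 18y^2 + y^3, so AVC = VC/y = 91 - 18y + y^2 and MC = dTC/dy = 91 - 36y + 3y^2.
AVC hits its minimum where MC = AVC, at y = 9, giving min AVC = 91 - 18·9 + 9^2 = £10.
Because £226 ≥ £10, revenue can cover variable cost; the firm operates.
P = MC gives -135 - 36y + 3y^2 = 0, with roots -3 and 15. Take the larger (rising MC): y* = 15.
Check: AVC at y = 15 is £46 ≤ P, so revenue covers variable cost.
Profit = P·y − TC = 226·15 − 759 = £2631.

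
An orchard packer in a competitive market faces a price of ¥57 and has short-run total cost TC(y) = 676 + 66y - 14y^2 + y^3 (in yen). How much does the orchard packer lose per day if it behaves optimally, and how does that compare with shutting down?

Profit = -¥352 at y = 9

AVC = 66 - 14y + y^2; min AVC = ¥17 at y = 7. Since P = ¥57 ≥ min AVC, the firm produces.
With MC = 66 - 28y + 3y^2, P = MC on the upward-sloping part at y* = 9.
TR = 57·9 = 513. TC = 676 + 189 = 865. Profit = 513 − 865 = -¥352.
That loss of ¥352 beats the ¥676 the firm would lose by shutting down; producing recovers ¥324 of fixed cost.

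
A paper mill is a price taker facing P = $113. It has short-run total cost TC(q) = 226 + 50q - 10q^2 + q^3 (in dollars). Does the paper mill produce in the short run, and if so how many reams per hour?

Produce at q = 9

Strip out fixed cost: VC = 50q - 10q^2 + q^3. Then AVC = 50 - 10q + q^2 and MC = 50 - 20q + 3q^2.
AVC hits its minimum where MC = AVC, at q = 5, giving min AVC = 50 - 10·5 + 5^2 = $25.
Since P = $113 ≥ min AVC = $25, price covers variable cost and the firm should produce.
Set P = MC: 113 = 50 - 20q + 3q^2 → -63 - 20q + 3q^2 = 0. The roots are q = -7/3 and q = 9; the profit-maximizing output is on the rising part of MC, so q* = 9.
Check: AVC at q = 9 is $41 ≤ P, so revenue covers variable cost.
Profit = P·q − TC = 113·9 − 595 = $422.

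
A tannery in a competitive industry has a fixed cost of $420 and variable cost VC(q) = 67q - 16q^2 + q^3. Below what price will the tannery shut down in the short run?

The firm shuts down when price falls below the minimum of average variable cost. AVC = VC/q = 67 - 16q + q^2.
dAVC/dq = -16 + 2q = 0 gives q = 8. min AVC = 67 - 16·8 + 8^2 = 3.
The firm shuts down for any P below $3.

$3 per unit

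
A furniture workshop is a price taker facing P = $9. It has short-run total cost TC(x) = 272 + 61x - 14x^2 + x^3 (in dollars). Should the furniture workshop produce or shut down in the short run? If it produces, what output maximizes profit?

From TC, MC = TC'(x) = 61 - 28x + 3x^2 and AVC = VC/x = 61 - 14x + x^2.
AVC hits its minimum where MC = AVC, at x = 7, giving min AVC = 61 - 14·7 + 7^2 = $12.
P = $9 lies below min AVC = $12; no output level covers variable cost.
The firm minimizes its loss by shutting down and losing only its fixed cost of $272.

Shut down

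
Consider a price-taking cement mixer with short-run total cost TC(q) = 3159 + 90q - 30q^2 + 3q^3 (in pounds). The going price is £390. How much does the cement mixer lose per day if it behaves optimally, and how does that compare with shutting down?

Profit = -£159 at q = 10

AVC = 90 - 30q + 3q^2; min AVC = £15 at q = 5. Since P = £390 ≥ min AVC, the firm produces.
MC = 90 - 60q + 9q^2. Setting P = MC and taking the root on the rising branch gives q* = 10.
TR = 390·10 = 3900. TC = 3159 + 900 = 4059. Profit = 3900 − 4059 = -£159.
By producing, the firm covers all variable cost plus £3000 of fixed cost; shutting down would lose the full £3159.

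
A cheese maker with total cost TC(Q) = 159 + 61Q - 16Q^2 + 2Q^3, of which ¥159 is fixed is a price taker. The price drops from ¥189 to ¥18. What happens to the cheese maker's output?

Output falls from 8 to 0 (the firm shuts down)

MC = 61 - 32Q + 6Q^2; the shutdown threshold is min AVC = ¥29 (at Q = 4).
At P = ¥189 ≥ min AVC, set P = MC on the rising branch: Q = 8.
At P = ¥18 < min AVC = ¥29, price no longer covers variable cost at any output, so the firm shuts down: Q = 0.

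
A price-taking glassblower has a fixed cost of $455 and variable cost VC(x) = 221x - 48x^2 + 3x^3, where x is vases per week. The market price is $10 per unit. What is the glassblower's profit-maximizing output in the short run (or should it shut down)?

Shut down

From TC, MC = TC'(x) = 221 - 96x + 9x^2 and AVC = VC/x = 221 - 48x + 3x^2.
AVC is minimized where dAVC/dx = -48 + 6x = 0, at x = 8; min AVC = 221 - 48·8 + 3·8^2 = $29.
With P < min AVC ($10 < $29), every unit sold adds to the loss.
The firm minimizes its loss by shutting down and losing only its fixed cost of $455.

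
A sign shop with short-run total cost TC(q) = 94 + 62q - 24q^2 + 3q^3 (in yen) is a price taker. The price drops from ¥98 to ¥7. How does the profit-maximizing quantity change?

Output falls from 6 to 0 (the firm shuts down)

AVC = 62 - 24q + 3q^2, minimized at q = 4 where min AVC = ¥14. MC = 62 - 48q + 9q^2.
With P = ¥98 above the shutdown price, P = MC gives q = 6.
At P = ¥7 < min AVC = ¥14, price no longer covers variable cost at any output, so the firm shuts down: q = 0.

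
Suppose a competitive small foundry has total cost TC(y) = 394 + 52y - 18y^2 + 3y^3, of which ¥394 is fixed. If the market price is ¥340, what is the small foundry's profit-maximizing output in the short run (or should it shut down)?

Produce at y = 8

Variable cost is VC = 52y - 18y^2 + 3y^3, so AVC = VC/y = 52 - 18y + 3y^2 and MC = dTC/dy = 52 - 36y + 9y^2.
AVC is minimized where dAVC/dy = -18 + 6y = 0, at y = 3; min AVC = 52 - 18·3 + 3·3^2 = ¥25.
Since P = ¥340 ≥ min AVC = ¥25, price covers variable cost and the firm should produce.
Solving P = MC: -288 - 36y + 9y^2 = 0 ⇒ y = -4 or 8. On the upward-sloping branch, y* = 8.
Check: AVC at y = 8 is ¥100 ≤ P, so revenue covers variable cost.
Profit = P·y − TC = 340·8 − 1194 = ¥1526.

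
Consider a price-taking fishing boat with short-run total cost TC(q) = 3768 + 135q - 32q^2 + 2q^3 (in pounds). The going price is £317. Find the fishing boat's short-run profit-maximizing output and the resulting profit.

AVC = 135 - 32q + 2q^2; min AVC = £7 at q = 8. Since P = £317 ≥ min AVC, the firm produces.
MC = 135 - 64q + 6q^2. Setting P = MC and taking the root on the rising branch gives q* = 13.
TR = 317·13 = 4121. TC = 3768 + 741 = 4509. Profit = 4121 − 4509 = -£388.
By producing, the firm covers all variable cost plus £3380 of fixed cost; shutting down would lose the full £3768.

Profit = -£388 at q = 13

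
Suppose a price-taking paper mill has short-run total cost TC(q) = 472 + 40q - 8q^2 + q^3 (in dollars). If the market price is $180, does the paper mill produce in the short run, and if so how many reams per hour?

Variable cost is VC = 40q - 8q^2 + q^3, so AVC = VC/q = 40 - 8q + q^2 and MC = dTC/dq = 40 - 16q + 3q^2.
The AVC parabola has its vertex at q = 8/2 = 4, where AVC = 40 - 8·4 + 4^2 = $24.
P = $180 exceeds min AVC = $24, so the firm stays open.
Set P = MC: 180 = 40 - 16q + 3q^2 → -140 - 16q + 3q^2 = 0. The roots are q = -14/3 and q = 10; the profit-maximizing output is on the rising part of MC, so q* = 10.
Check: AVC at q = 10 is $60 ≤ P, so revenue covers variable cost.
Profit = P·q − TC = 180·10 − 1072 = $728.

Produce at q = 10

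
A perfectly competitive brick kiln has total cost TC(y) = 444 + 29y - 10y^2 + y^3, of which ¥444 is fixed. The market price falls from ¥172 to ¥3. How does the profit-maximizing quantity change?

MC = 29 - 20y + 3y^2; the shutdown threshold is min AVC = ¥4 (at y = 5).
At P = ¥172 ≥ min AVC, set P = MC on the rising branch: y = 11.
At P = ¥3 < min AVC = ¥4, price no longer covers variable cost at any output, so the firm shuts down: y = 0.

Output falls from 11 to 0 (the firm shuts down)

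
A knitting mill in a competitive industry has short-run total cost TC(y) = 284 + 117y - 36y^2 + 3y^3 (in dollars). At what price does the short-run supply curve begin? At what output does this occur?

The firm shuts down when price falls below the minimum of average variable cost. AVC = VC/y = 117 - 36y + 3y^2.
At the minimum of AVC, MC = AVC. MC = 117 - 72y + 9y^2; setting MC = AVC gives 6y^2 - 36y = 0, so y = 6. min AVC = 9.
The firm shuts down for any P below $9.

$9 per unit, at y = 6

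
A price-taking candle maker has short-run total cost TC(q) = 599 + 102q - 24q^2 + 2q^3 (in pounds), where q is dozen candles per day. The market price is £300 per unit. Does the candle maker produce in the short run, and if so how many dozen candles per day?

From TC, MC = TC'(q) = 102 - 48q + 6q^2 and AVC = VC/q = 102 - 24q + 2q^2.
The AVC parabola has its vertex at q = 24/4 = 6, where AVC = 102 - 24·6 + 2·6^2 = £30.
Because £300 ≥ £30, revenue can cover variable cost; the firm operates.
Solving P = MC: -198 - 48q + 6q^2 = 0 ⇒ q = -3 or 11. On the upward-sloping branch, q* = 11.
Check: AVC at q = 11 is £80 ≤ P, so revenue covers variable cost.
Profit = P·q − TC = 300·11 − 1479 = £1821.

Produce at q = 11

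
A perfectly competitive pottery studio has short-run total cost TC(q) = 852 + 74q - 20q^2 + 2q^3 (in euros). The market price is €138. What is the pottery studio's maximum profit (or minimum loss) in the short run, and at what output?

Profit = -€84 at q = 8

AVC = 74 - 20q + 2q^2; min AVC = €24 at q = 5. Since P = €138 ≥ min AVC, the firm produces.
With MC = 74 - 40q + 6q^2, P = MC on the upward-sloping part at q* = 8.
TR = 138·8 = 1104. TC = 852 + 336 = 1188. Profit = 1104 − 1188 = -€84.
That loss of €84 beats the €852 the firm would lose by shutting down; producing recovers €768 of fixed cost.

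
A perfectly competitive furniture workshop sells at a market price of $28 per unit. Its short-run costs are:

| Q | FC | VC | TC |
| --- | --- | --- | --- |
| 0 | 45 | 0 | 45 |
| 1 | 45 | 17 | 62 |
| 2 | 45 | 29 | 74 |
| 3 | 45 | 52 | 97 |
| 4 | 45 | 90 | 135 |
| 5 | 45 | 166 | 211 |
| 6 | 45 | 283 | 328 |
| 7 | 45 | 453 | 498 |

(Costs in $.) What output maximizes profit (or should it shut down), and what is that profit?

Q = 3; profit = -$13

Profit at each row (π = 28Q − TC): Q=0: -45; Q=1: -34; Q=2: -18; Q=3: -13; Q=4: -23; Q=5: -71; Q=6: -160; Q=7: -302.
Profit is maximized at Q = 3. AVC there is 52/3 = $17.33 ≤ P, so producing beats shutting down (which would give -$45).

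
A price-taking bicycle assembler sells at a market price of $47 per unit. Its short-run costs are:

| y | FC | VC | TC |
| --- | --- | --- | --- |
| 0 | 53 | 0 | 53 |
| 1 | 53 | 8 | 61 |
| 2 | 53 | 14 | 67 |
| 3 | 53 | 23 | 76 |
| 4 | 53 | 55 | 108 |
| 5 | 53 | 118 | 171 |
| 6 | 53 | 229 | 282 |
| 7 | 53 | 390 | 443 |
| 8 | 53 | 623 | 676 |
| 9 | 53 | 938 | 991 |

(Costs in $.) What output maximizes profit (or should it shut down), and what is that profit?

Compute π = P·y − TC at each output: y=0: -53; y=1: -14; y=2: 27; y=3: 65; y=4: 80; y=5: 64; y=6: 0; y=7: -114; y=8: -300; y=9: -568.
Profit is maximized at y = 4. AVC there is 55/4 = $13.75 ≤ P, so producing beats shutting down (which would give -$53).

y = 4; profit = $80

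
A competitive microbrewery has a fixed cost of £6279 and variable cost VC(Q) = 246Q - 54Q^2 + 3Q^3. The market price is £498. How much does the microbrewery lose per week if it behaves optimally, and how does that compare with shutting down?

Profit = -£399 at Q = 14

AVC = 246 - 54Q + 3Q^2; min AVC = £3 at Q = 9. Since P = £498 ≥ min AVC, the firm produces.
With MC = 246 - 108Q + 9Q^2, P = MC on the upward-sloping part at Q* = 14.
TR = 498·14 = 6972. TC = 6279 + 1092 = 7371. Profit = 6972 − 7371 = -£399.
Shutting down would mean losing the fixed cost of £6279, so operating at a loss of £399 is better by £5880.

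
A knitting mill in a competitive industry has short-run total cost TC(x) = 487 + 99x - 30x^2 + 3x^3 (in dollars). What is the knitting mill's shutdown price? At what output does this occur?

The firm shuts down when price falls below the minimum of average variable cost. AVC = VC/x = 99 - 30x + 3x^2.
At the minimum of AVC, MC = AVC. MC = 99 - 60x + 9x^2; setting MC = AVC gives 6x^2 - 30x = 0, so x = 5. min AVC = 24.
For P < $24 the firm produces nothing.

$24 per unit, at x = 5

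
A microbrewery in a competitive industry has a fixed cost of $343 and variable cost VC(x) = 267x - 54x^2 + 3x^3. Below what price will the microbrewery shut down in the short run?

The shutdown price is the minimum of AVC. VC = 267x - 54x^2 + 3x^3, so AVC = 267 - 54x + 3x^2.
dAVC/dx = -54 + 6x = 0 gives x = 9. min AVC = 267 - 54·9 + 3·9^2 = 24.
For P < $24 the firm produces nothing.

$24 per unit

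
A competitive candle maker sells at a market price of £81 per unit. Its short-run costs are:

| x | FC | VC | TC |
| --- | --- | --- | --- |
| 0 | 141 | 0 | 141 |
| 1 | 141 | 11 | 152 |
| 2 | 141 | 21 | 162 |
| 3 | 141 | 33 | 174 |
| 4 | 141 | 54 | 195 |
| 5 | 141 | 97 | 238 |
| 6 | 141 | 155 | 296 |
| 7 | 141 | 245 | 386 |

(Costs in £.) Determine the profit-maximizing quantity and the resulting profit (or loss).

Tabulate TR − TC: x=0: -141; x=1: -71; x=2: 0; x=3: 69; x=4: 129; x=5: 167; x=6: 190; x=7: 181.
Profit is maximized at x = 6. AVC there is 155/6 = £25.83 ≤ P, so producing beats shutting down (which would give -£141).

x = 6; profit = £190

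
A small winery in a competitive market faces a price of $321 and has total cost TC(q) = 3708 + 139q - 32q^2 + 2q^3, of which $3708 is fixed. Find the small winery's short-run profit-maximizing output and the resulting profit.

Profit = -$328 at q = 13

AVC = 139 - 32q + 2q^2; min AVC = $11 at q = 8. Since P = $321 ≥ min AVC, the firm produces.
With MC = 139 - 64q + 6q^2, P = MC on the upward-sloping part at q* = 13.
TR = 321·13 = 4173. TC = 3708 + 793 = 4501. Profit = 4173 − 4501 = -$328.
By producing, the firm covers all variable cost plus $3380 of fixed cost; shutting down would lose the full $3708.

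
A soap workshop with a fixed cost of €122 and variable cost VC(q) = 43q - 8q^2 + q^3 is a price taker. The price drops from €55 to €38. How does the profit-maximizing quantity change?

MC = 43 - 16q + 3q^2; the shutdown threshold is min AVC = €27 (at q = 4).
At P = €55 ≥ min AVC, set P = MC on the rising branch: q = 6.
At P = €38 ≥ min AVC, set P = MC: q = 5. The firm stays open but cuts output.

Output falls from 6 to 5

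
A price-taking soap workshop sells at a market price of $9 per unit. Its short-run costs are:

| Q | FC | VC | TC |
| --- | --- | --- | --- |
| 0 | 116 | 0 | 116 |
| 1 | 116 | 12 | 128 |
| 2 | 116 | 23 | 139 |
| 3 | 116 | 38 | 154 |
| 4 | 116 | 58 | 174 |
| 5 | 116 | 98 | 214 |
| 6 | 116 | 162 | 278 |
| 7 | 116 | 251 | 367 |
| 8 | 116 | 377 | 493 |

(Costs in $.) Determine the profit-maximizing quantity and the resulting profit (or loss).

Compute π = P·Q − TC at each output: Q=0: -116; Q=1: -119; Q=2: -121; Q=3: -127; Q=4: -138; Q=5: -169; Q=6: -224; Q=7: -304; Q=8: -421.
Profit is highest at Q = 0. Equivalently, the lowest AVC in the table is 23/2 ≈ $11.50 at Q = 2, and P = $9 falls below it — price never covers variable cost, so the firm shuts down and loses only its fixed cost.

Q = 0 (shut down); profit = -$116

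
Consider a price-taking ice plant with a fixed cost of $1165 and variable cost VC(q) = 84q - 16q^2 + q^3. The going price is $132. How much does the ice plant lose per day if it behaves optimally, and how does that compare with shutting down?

AVC = 84 - 16q + q^2 has its minimum $20 at q = 8; price $132 clears that bar, so the firm operates.
With MC = 84 - 32q + 3q^2, P = MC on the upward-sloping part at q* = 12.
TR = 132·12 = 1584. TC = 1165 + 432 = 1597. Profit = 1584 − 1597 = -$13.
By producing, the firm covers all variable cost plus $1152 of fixed cost; shutting down would lose the full $1165.

Profit = -$13 at q = 12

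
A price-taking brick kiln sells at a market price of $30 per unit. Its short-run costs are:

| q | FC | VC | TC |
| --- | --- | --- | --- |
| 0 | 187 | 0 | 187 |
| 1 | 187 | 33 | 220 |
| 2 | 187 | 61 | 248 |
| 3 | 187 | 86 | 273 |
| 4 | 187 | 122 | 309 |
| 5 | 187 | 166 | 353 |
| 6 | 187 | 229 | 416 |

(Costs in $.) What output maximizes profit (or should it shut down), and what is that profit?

q = 3; profit = -$183

Tabulate TR − TC: q=0: -187; q=1: -190; q=2: -188; q=3: -183; q=4: -189; q=5: -203; q=6: -236.
Profit is maximized at q = 3. AVC there is 86/3 = $28.67 ≤ P, so producing beats shutting down (which would give -$187).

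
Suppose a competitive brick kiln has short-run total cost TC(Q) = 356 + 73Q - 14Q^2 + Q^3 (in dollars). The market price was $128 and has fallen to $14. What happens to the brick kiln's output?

MC = 73 - 28Q + 3Q^2; the shutdown threshold is min AVC = $24 (at Q = 7).
With P = $128 above the shutdown price, P = MC gives Q = 11.
At P = $14 < min AVC = $24, price no longer covers variable cost at any output, so the firm shuts down: Q = 0.

Output falls from 11 to 0 (the firm shuts down)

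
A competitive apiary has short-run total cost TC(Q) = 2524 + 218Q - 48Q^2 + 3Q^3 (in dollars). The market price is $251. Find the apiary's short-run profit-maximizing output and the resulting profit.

AVC = 218 - 48Q + 3Q^2; min AVC = $26 at Q = 8. Since P = $251 ≥ min AVC, the firm produces.
MC = 218 - 96Q + 9Q^2. Setting P = MC and taking the root on the rising branch gives Q* = 11.
TR = 251·11 = 2761. TC = 2524 + 583 = 3107. Profit = 2761 − 3107 = -$346.
That loss of $346 beats the $2524 the firm would lose by shutting down; producing recovers $2178 of fixed cost.

Profit = -$346 at Q = 11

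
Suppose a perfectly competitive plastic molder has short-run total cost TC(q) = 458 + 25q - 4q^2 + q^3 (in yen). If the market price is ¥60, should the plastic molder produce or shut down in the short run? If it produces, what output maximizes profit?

From TC, MC = TC'(q) = 25 - 8q + 3q^2 and AVC = VC/q = 25 - 4q + q^2.
AVC is minimized where dAVC/dq = -4 + 2q = 0, at q = 2; min AVC = 25 - 4·2 + 2^2 = ¥21.
Because ¥60 ≥ ¥21, revenue can cover variable cost; the firm operates.
Set P = MC: 60 = 25 - 8q + 3q^2 → -35 - 8q + 3q^2 = 0. The roots are q = -7/3 and q = 5; the profit-maximizing output is on the rising part of MC, so q* = 5.
Check: AVC at q = 5 is ¥30 ≤ P, so revenue covers variable cost.
Profit = P·q − TC = 60·5 − 608 = -¥308, a loss, but smaller than the ¥458 fixed cost the firm would lose by shutting down.

Produce at q = 5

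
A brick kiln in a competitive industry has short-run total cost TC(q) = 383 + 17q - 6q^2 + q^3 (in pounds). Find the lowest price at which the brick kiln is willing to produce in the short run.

£8 per unit

The firm shuts down when price falls below the minimum of average variable cost. AVC = VC/q = 17 - 6q + q^2.
dAVC/dq = -6 + 2q = 0 gives q = 3. min AVC = 17 - 6·3 + 3^2 = 8.
For P < £8 the firm produces nothing.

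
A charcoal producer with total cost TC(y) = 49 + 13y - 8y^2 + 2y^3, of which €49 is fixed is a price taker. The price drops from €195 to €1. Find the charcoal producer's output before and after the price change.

Output falls from 7 to 0 (the firm shuts down)

AVC = 13 - 8y + 2y^2, minimized at y = 2 where min AVC = €5. MC = 13 - 16y + 6y^2.
With P = €195 above the shutdown price, P = MC gives y = 7.
At P = €1 < min AVC = €5, price no longer covers variable cost at any output, so the firm shuts down: y = 0.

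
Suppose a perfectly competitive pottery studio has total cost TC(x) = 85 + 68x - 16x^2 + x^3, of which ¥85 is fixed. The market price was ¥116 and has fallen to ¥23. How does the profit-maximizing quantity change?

Output falls from 12 to 9

MC = 68 - 32x + 3x^2; the shutdown threshold is min AVC = ¥4 (at x = 8).
At P = ¥116 ≥ min AVC, set P = MC on the rising branch: x = 12.
At P = ¥23 ≥ min AVC, set P = MC: x = 9. The firm stays open but cuts output.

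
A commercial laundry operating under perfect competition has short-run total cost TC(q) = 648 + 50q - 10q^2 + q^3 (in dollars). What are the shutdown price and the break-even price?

Shutdown price = $25; break-even price = $113

AVC = 50 - 10q + q^2; minimized at q = 5, giving min AVC = $25. That is the shutdown price.
ATC = 648/q + 50 - 10q + q^2. Setting dATC/dq = −648/q^2 − 10 + 2q = 0 gives q = 9 (since 2·9^3 − 10·9^2 = 648).
min ATC = 648/9 + 50 − 10·9 + 9^2 = $113. That is the break-even price.
For $25 ≤ P < $113 the firm produces at a loss; below $25 it shuts down.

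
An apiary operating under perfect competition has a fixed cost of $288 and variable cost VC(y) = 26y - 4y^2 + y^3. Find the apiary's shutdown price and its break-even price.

Shutdown price = $22; break-even price = $86

Shutdown price = min AVC. AVC = 26 - 4y + y^2, with vertex at y = 2 and minimum $22.
ATC = 288/y + 26 - 4y + y^2. Setting dATC/dy = −288/y^2 − 4 + 2y = 0 gives y = 6 (since 2·6^3 − 4·6^2 = 288).
min ATC = 288/6 + 26 − 4·6 + 6^2 = $86. That is the break-even price.
Between these two prices the firm operates at a loss; above $86 it earns a profit.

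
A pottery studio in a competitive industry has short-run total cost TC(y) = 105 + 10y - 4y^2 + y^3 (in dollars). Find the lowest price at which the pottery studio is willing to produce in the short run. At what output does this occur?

Short-run supply begins at min AVC. From VC = 10y - 4y^2 + y^3, AVC = 10 - 4y + y^2.
At the minimum of AVC, MC = AVC. MC = 10 - 8y + 3y^2; setting MC = AVC gives 2y^2 - 4y = 0, so y = 2. min AVC = 6.
The firm shuts down for any P below $6.

$6 per unit, at y = 2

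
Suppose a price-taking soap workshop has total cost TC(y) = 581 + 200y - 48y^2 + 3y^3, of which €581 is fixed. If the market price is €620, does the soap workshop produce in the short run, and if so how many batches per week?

Variable cost is VC = 200y - 48y^2 + 3y^3, so AVC = VC/y = 200 - 48y + 3y^2 and MC = dTC/dy = 200 - 96y + 9y^2.
The AVC parabola has its vertex at y = 48/6 = 8, where AVC = 200 - 48·8 + 3·8^2 = €8.
Since P = €620 ≥ min AVC = €8, price covers variable cost and the firm should produce.
P = MC gives -420 - 96y + 9y^2 = 0, with roots -10/3 and 14. Take the larger (rising MC): y* = 14.
Check: AVC at y = 14 is €116 ≤ P, so revenue covers variable cost.
Profit = P·y − TC = 620·14 − 2205 = €6475.

Produce at y = 14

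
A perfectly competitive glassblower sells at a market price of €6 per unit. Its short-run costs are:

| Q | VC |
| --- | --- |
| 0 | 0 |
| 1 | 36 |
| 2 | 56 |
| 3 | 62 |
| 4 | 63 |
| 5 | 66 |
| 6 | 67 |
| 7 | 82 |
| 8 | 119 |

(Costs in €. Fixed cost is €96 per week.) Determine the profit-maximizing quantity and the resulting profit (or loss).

Tabulate TR − TC: Q=0: -96; Q=1: -126; Q=2: -140; Q=3: -140; Q=4: -135; Q=5: -132; Q=6: -127; Q=7: -136; Q=8: -167.
Profit is highest at Q = 0. Equivalently, the lowest AVC in the table is 67/6 ≈ €11.17 at Q = 6, and P = €6 falls below it — price never covers variable cost, so the firm shuts down and loses only its fixed cost.

Q = 0 (shut down); profit = -€96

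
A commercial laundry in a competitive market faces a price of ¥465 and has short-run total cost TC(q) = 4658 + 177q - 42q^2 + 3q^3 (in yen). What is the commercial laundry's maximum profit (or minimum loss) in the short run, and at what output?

AVC = 177 - 42q + 3q^2 has its minimum ¥30 at q = 7; price ¥465 clears that bar, so the firm operates.
With MC = 177 - 84q + 9q^2, P = MC on the upward-sloping part at q* = 12.
TR = 465·12 = 5580. TC = 4658 + 1260 = 5918. Profit = 5580 − 5918 = -¥338.
That loss of ¥338 beats the ¥4658 the firm would lose by shutting down; producing recovers ¥4320 of fixed cost.

Profit = -¥338 at q = 12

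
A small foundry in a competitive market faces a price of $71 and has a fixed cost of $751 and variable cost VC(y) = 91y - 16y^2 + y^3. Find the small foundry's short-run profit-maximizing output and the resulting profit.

AVC = 91 - 16y + y^2 has its minimum $27 at y = 8; price $71 clears that bar, so the firm operates.
With MC = 91 - 32y + 3y^2, P = MC on the upward-sloping part at y* = 10.
TR = 71·10 = 710. TC = 751 + 310 = 1061. Profit = 710 − 1061 = -$351.
That loss of $351 beats the $751 the firm would lose by shutting down; producing recovers $400 of fixed cost.

Profit = -$351 at y = 10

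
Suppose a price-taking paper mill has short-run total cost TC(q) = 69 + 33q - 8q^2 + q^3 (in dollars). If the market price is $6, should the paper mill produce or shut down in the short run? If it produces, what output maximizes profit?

Variable cost is VC = 33q - 8q^2 + q^3, so AVC = VC/q = 33 - 8q + q^2 and MC = dTC/dq = 33 - 16q + 3q^2.
The AVC parabola has its vertex at q = 8/2 = 4, where AVC = 33 - 8·4 + 4^2 = $17.
Since P = $6 < min AVC = $17, price fails to cover variable cost at any output.
Shutting down limits the loss to fixed cost, $69.

Shut down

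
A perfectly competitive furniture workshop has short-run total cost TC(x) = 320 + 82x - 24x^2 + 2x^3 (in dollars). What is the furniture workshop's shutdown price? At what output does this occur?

$10 per unit, at x = 6

The firm shuts down when price falls below the minimum of average variable cost. AVC = VC/x = 82 - 24x + 2x^2.
At the minimum of AVC, MC = AVC. MC = 82 - 48x + 6x^2; setting MC = AVC gives 4x^2 - 24x = 0, so x = 6. min AVC = 10.
For P < $10 the firm produces nothing.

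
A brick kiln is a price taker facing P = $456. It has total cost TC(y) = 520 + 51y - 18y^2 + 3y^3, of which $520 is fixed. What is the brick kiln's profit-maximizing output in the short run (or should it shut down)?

From TC, MC = TC'(y) = 51 - 36y + 9y^2 and AVC = VC/y = 51 - 18y + 3y^2.
AVC hits its minimum where MC = AVC, at y = 3, giving min AVC = 51 - 18·3 + 3·3^2 = $24.
Because $456 ≥ $24, revenue can cover variable cost; the firm operates.
P = MC gives -405 - 36y + 9y^2 = 0, with roots -5 and 9. Take the larger (rising MC): y* = 9.
Check: AVC at y = 9 is $132 ≤ P, so revenue covers variable cost.
Profit = P·y − TC = 456·9 − 1708 = $2396.

Produce at y = 9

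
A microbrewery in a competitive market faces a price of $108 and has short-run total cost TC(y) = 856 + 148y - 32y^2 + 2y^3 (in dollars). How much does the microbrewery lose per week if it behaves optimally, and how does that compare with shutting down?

Profit = -$56 at y = 10

AVC = 148 - 32y + 2y^2 has its minimum $20 at y = 8; price $108 clears that bar, so the firm operates.
With MC = 148 - 64y + 6y^2, P = MC on the upward-sloping part at y* = 10.
TR = 108·10 = 1080. TC = 856 + 280 = 1136. Profit = 1080 − 1136 = -$56.
That loss of $56 beats the $856 the firm would lose by shutting down; producing recovers $800 of fixed cost.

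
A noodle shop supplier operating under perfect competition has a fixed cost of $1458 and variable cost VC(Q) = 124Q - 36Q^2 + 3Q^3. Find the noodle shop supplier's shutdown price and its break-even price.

Shutdown price = $16; break-even price = $205

AVC = 124 - 36Q + 3Q^2; minimized at Q = 6, giving min AVC = $16. That is the shutdown price.
ATC = 1458/Q + 124 - 36Q + 3Q^2. Setting dATC/dQ = −1458/Q^2 − 36 + 6Q = 0 gives Q = 9 (since 6·9^3 − 36·9^2 = 1458).
min ATC = 1458/9 + 124 − 36·9 + 3·9^2 = $205. That is the break-even price.
Between these two prices the firm operates at a loss; above $205 it earns a profit.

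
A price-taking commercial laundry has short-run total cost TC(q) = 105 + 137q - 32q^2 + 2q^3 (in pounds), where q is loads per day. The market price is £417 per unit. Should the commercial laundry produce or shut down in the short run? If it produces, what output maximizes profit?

Produce at q = 14

Variable cost is VC = 137q - 32q^2 + 2q^3, so AVC = VC/q = 137 - 32q + 2q^2 and MC = dTC/dq = 137 - 64q + 6q^2.
AVC is minimized where dAVC/dq = -32 + 4q = 0, at q = 8; min AVC = 137 - 32·8 + 2·8^2 = £9.
P = £417 exceeds min AVC = £9, so the firm stays open.
Solving P = MC: -280 - 64q + 6q^2 = 0 ⇒ q = -10/3 or 14. On the upward-sloping branch, q* = 14.
Check: AVC at q = 14 is £81 ≤ P, so revenue covers variable cost.
Profit = P·q − TC = 417·14 − 1239 = £4599.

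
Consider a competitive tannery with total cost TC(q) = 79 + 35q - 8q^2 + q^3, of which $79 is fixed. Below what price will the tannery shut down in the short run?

$19 per unit

The firm shuts down when price falls below the minimum of average variable cost. AVC = VC/q = 35 - 8q + q^2.
At the minimum of AVC, MC = AVC. MC = 35 - 16q + 3q^2; setting MC = AVC gives 2q^2 - 8q = 0, so q = 4. min AVC = 19.
So the shutdown price is $19.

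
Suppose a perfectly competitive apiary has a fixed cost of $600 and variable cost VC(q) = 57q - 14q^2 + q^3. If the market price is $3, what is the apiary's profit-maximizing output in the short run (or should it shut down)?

Strip out fixed cost: VC = 57q - 14q^2 + q^3. Then AVC = 57 - 14q + q^2 and MC = 57 - 28q + 3q^2.
AVC is minimized where dAVC/dq = -14 + 2q = 0, at q = 7; min AVC = 57 - 14·7 + 7^2 = $8.
With P < min AVC ($3 < $8), every unit sold adds to the loss.
Shutting down limits the loss to fixed cost, $600.

Shut down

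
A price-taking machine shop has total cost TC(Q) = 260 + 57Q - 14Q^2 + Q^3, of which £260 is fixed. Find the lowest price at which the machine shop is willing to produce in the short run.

The firm shuts down when price falls below the minimum of average variable cost. AVC = VC/Q = 57 - 14Q + Q^2.
At the minimum of AVC, MC = AVC. MC = 57 - 28Q + 3Q^2; setting MC = AVC gives 2Q^2 - 14Q = 0, so Q = 7. min AVC = 8.
So the shutdown price is £8.

£8 per unit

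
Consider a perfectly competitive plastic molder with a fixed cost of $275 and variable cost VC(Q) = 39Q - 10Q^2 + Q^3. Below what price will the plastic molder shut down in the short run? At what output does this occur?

$14 per unit, at Q = 5

The firm shuts down when price falls below the minimum of average variable cost. AVC = VC/Q = 39 - 10Q + Q^2.
dAVC/dQ = -10 + 2Q = 0 gives Q = 5. min AVC = 39 - 10·5 + 5^2 = 14.
So the shutdown price is $14.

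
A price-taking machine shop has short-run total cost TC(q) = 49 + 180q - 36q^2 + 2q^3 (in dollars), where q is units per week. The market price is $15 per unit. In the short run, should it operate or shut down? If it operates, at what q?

Shut down

Strip out fixed cost: VC = 180q - 36q^2 + 2q^3. Then AVC = 180 - 36q + 2q^2 and MC = 180 - 72q + 6q^2.
The AVC parabola has its vertex at q = 36/4 = 9, where AVC = 180 - 36·9 + 2·9^2 = $18.
Since P = $15 < min AVC = $18, price fails to cover variable cost at any output.
Shutting down limits the loss to fixed cost, $49.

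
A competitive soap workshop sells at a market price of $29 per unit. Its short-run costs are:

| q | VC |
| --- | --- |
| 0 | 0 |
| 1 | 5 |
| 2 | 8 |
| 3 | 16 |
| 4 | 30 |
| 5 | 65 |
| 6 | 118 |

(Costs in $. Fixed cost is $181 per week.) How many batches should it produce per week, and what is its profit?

q = 4; profit = -$95

Tabulate TR − TC: q=0: -181; q=1: -157; q=2: -131; q=3: -110; q=4: -95; q=5: -101; q=6: -125.
Profit is maximized at q = 4. AVC there is 30/4 = $7.50 ≤ P, so producing beats shutting down (which would give -$181).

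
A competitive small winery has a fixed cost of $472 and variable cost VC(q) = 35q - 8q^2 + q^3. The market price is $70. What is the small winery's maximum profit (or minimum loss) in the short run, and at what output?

AVC = 35 - 8q + q^2 has its minimum $19 at q = 4; price $70 clears that bar, so the firm operates.
With MC = 35 - 16q + 3q^2, P = MC on the upward-sloping part at q* = 7.
TR = 70·7 = 490. TC = 472 + 196 = 668. Profit = 490 − 668 = -$178.
Shutting down would mean losing the fixed cost of $472, so operating at a loss of $178 is better by $294.

Profit = -$178 at q = 7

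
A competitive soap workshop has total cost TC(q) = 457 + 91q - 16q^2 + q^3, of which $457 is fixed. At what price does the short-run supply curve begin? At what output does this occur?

Short-run supply begins at min AVC. From VC = 91q - 16q^2 + q^3, AVC = 91 - 16q + q^2.
dAVC/dq = -16 + 2q = 0 gives q = 8. min AVC = 91 - 16·8 + 8^2 = 27.
So the shutdown price is $27.

$27 per unit, at q = 8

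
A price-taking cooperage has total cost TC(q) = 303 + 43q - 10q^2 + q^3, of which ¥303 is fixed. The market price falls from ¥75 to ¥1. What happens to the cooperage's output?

AVC = 43 - 10q + q^2, minimized at q = 5 where min AVC = ¥18. MC = 43 - 20q + 3q^2.
At P = ¥75 ≥ min AVC, set P = MC on the rising branch: q = 8.
At P = ¥1 < min AVC = ¥18, price no longer covers variable cost at any output, so the firm shuts down: q = 0.

Output falls from 8 to 0 (the firm shuts down)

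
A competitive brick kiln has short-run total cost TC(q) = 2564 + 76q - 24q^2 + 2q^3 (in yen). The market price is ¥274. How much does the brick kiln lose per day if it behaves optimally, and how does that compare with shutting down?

AVC = 76 - 24q + 2q^2; min AVC = ¥4 at q = 6. Since P = ¥274 ≥ min AVC, the firm produces.
With MC = 76 - 48q + 6q^2, P = MC on the upward-sloping part at q* = 11.
TR = 274·11 = 3014. TC = 2564 + 594 = 3158. Profit = 3014 − 3158 = -¥144.
That loss of ¥144 beats the ¥2564 the firm would lose by shutting down; producing recovers ¥2420 of fixed cost.

Profit = -¥144 at q = 11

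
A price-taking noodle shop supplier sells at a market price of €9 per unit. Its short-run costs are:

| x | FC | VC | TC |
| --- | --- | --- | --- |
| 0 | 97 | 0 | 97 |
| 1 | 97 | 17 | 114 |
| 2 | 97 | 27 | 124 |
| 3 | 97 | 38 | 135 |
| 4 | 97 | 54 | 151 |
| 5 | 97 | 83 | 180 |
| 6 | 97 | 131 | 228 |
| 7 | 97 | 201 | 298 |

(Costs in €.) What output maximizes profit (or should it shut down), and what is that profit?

x = 0 (shut down); profit = -€97

Profit at each row (π = 9x − TC): x=0: -97; x=1: -105; x=2: -106; x=3: -108; x=4: -115; x=5: -135; x=6: -174; x=7: -235.
Profit is highest at x = 0. Equivalently, the lowest AVC in the table is 38/3 ≈ €12.67 at x = 3, and P = €9 falls below it — price never covers variable cost, so the firm shuts down and loses only its fixed cost.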